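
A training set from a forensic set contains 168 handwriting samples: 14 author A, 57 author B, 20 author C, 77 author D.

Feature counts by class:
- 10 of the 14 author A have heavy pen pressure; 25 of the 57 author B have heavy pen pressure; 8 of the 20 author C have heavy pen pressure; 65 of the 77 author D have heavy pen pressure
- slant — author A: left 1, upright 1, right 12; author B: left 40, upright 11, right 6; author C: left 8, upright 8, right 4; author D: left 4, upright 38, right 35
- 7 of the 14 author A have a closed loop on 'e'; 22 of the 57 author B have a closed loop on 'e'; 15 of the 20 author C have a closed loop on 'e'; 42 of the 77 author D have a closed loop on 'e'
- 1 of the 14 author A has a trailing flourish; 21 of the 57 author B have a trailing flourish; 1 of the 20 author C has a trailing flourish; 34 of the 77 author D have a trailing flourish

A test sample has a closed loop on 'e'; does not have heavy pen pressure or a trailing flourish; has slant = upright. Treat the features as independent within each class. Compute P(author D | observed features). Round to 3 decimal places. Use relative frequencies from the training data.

author A: (14/168) × (4/14) × (1/14) × (7/14) × (13/14) ≈ 0.000789602
author B: (57/168) × (32/57) × (11/57) × (22/57) × (36/57) ≈ 0.00896054
author C: (20/168) × (12/20) × (8/20) × (15/20) × (19/20) ≈ 0.0203571
author D: (77/168) × (12/77) × (38/77) × (42/77) × (43/77) ≈ 0.0107374
P(author D | x) = 0.0107374 / 0.040844642 ≈ 0.263

0.263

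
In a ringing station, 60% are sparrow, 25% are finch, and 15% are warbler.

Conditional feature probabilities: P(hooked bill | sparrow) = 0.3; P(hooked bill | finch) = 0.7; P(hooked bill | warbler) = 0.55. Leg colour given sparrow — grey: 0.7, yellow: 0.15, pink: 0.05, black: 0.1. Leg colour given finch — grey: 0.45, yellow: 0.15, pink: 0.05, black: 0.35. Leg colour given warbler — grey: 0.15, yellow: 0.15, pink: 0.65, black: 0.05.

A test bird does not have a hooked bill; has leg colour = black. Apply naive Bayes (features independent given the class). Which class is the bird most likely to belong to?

sparrow: 0.6 × (1−0.3) × 0.1 = 0.042
finch: 0.25 × (1−0.7) × 0.35 = 0.02625
warbler: 0.15 × (1−0.55) × 0.05 = 0.003375
Highest score → sparrow.

sparrow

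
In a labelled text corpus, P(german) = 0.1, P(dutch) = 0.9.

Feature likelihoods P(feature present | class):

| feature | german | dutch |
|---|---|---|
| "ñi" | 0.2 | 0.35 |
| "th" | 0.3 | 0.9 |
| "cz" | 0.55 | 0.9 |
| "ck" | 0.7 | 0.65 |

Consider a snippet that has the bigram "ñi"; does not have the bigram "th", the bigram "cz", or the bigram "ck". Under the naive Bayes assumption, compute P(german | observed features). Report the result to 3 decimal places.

german: 0.1 × 0.2 × (1−0.3) × (1−0.55) × (1−0.7) = 0.00189
dutch: 0.9 × 0.35 × (1−0.9) × (1−0.9) × (1−0.65) = 0.0011025
P(german | x) = 0.00189 / 0.0029925 ≈ 0.632

0.632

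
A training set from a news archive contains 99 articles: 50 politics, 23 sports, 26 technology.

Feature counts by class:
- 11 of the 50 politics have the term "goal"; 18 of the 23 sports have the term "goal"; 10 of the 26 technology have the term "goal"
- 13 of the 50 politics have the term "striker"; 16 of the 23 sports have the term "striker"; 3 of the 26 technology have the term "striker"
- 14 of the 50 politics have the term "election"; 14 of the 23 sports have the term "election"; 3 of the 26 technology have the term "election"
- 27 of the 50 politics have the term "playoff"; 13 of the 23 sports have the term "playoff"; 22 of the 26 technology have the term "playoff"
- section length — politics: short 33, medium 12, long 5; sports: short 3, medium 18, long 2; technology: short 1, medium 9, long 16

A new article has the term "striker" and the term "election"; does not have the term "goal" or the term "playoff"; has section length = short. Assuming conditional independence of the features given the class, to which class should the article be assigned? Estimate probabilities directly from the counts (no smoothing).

politics: (50/99) × (39/50) × (13/50) × (14/50) × (23/50) × (33/50) = 0.00870688
sports: (23/99) × (5/23) × (16/23) × (14/23) × (10/23) × (3/23) ≈ 0.00121281
technology: (26/99) × (16/26) × (3/26) × (3/26) × (4/26) × (1/26) ≈ 0.0000127319
Highest score → politics.

politics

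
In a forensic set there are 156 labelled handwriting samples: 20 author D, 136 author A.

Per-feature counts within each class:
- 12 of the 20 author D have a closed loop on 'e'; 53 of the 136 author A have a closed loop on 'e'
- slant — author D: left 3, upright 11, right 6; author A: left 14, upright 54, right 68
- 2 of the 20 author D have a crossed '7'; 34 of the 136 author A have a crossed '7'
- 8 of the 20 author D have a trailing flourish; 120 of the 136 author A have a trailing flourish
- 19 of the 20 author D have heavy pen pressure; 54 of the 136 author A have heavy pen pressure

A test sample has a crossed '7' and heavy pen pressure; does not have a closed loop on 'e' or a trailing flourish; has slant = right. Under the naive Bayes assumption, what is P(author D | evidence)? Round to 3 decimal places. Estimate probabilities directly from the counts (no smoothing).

0.220

author D: (20/156) × (8/20) × (6/20) × (2/20) × (12/20) × (19/20) ≈ 0.000876923
author A: (136/156) × (83/136) × (68/136) × (34/136) × (16/136) × (54/136) ≈ 0.0031067
P(author D | x) = 0.000876923 / 0.003983623 ≈ 0.220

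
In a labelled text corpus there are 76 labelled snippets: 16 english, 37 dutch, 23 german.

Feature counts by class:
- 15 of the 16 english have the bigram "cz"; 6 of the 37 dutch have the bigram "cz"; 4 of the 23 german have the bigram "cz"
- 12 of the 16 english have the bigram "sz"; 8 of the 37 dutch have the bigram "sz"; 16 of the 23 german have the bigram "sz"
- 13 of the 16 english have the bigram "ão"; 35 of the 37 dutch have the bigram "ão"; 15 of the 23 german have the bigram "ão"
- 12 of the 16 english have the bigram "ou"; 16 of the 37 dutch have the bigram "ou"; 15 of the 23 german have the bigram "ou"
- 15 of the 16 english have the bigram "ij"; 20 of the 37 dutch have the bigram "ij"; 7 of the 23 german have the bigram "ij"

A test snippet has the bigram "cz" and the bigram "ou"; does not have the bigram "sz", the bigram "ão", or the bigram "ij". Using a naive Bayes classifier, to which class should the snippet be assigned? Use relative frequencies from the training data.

german

english: (16/76) × (15/16) × (4/16) × (3/16) × (12/16) × (1/16) ≈ 0.000433671
dutch: (37/76) × (6/37) × (29/37) × (2/37) × (16/37) × (17/37) ≈ 0.00066455
german: (23/76) × (4/23) × (7/23) × (8/23) × (15/23) × (16/23) ≈ 0.00252775
Highest score → german.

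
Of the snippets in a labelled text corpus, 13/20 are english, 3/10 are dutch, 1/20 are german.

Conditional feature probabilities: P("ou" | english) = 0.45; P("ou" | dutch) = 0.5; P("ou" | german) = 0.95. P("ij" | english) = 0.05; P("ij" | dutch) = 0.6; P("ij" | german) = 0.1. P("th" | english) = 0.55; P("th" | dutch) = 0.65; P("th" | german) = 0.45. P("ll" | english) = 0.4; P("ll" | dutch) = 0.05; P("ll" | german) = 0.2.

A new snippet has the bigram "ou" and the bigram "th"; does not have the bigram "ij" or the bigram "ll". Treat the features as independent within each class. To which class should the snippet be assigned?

english: 0.65 × 0.45 × (1−0.05) × 0.55 × (1−0.4) = 0.09169875
dutch: 0.3 × 0.5 × (1−0.6) × 0.65 × (1−0.05) = 0.03705
german: 0.05 × 0.95 × (1−0.1) × 0.45 × (1−0.2) = 0.01539
Highest score → english.

english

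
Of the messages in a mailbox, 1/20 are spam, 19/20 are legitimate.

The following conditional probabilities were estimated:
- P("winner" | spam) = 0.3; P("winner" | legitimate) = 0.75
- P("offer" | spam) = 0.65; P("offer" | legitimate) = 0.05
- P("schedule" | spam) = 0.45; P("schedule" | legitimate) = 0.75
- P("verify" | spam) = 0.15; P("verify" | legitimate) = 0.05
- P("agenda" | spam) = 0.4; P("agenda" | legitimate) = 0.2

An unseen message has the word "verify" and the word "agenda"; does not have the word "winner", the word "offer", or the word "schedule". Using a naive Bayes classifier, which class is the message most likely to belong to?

spam: 0.05 × (1−0.3) × (1−0.65) × (1−0.45) × 0.15 × 0.4 = 0.00040425
legitimate: 0.95 × (1−0.75) × (1−0.05) × (1−0.75) × 0.05 × 0.2 = 0.0005640625
Highest score → legitimate.

legitimate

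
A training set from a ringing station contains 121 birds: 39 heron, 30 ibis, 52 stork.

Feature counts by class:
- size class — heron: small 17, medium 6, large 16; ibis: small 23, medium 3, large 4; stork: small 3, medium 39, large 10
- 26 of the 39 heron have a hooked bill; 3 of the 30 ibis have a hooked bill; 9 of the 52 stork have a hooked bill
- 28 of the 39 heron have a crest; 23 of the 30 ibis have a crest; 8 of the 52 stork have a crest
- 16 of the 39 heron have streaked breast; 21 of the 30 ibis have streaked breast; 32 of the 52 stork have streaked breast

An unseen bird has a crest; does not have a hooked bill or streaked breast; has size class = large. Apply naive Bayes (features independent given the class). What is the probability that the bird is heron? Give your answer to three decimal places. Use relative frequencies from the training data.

0.632

heron: (39/121) × (16/39) × (13/39) × (28/39) × (23/39) ≈ 0.0186625
ibis: (30/121) × (4/30) × (27/30) × (23/30) × (9/30) ≈ 0.00684298
stork: (52/121) × (10/52) × (43/52) × (8/52) × (20/52) ≈ 0.00404383
P(heron | x) = 0.0186625 / 0.02954931 ≈ 0.632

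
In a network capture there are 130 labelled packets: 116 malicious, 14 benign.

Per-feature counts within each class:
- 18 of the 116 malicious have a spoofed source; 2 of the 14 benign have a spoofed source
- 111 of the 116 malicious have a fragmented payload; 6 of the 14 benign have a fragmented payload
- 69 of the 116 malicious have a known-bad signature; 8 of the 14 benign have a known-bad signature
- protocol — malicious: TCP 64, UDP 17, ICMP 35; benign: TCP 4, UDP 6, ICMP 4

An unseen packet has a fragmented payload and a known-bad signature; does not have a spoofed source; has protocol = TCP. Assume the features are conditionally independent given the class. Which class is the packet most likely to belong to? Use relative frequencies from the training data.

malicious: (116/130) × (98/116) × (111/116) × (69/116) × (64/116) ≈ 0.236734
benign: (14/130) × (12/14) × (6/14) × (8/14) × (4/14) ≈ 0.00645885
Highest score → malicious.

malicious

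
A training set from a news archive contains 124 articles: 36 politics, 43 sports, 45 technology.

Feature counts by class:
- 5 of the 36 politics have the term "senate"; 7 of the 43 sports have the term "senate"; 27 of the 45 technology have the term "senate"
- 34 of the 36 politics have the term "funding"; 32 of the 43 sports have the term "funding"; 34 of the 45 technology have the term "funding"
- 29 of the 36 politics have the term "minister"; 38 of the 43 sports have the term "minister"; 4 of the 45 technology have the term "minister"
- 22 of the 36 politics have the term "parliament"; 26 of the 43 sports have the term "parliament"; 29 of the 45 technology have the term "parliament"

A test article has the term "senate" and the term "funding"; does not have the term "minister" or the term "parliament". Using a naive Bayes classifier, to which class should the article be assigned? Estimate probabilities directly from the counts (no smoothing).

technology

politics: (36/124) × (5/36) × (34/36) × (7/36) × (14/36) ≈ 0.00287969
sports: (43/124) × (7/43) × (32/43) × (5/43) × (17/43) ≈ 0.00193126
technology: (45/124) × (27/45) × (34/45) × (41/45) × (16/45) ≈ 0.0532951
Highest score → technology.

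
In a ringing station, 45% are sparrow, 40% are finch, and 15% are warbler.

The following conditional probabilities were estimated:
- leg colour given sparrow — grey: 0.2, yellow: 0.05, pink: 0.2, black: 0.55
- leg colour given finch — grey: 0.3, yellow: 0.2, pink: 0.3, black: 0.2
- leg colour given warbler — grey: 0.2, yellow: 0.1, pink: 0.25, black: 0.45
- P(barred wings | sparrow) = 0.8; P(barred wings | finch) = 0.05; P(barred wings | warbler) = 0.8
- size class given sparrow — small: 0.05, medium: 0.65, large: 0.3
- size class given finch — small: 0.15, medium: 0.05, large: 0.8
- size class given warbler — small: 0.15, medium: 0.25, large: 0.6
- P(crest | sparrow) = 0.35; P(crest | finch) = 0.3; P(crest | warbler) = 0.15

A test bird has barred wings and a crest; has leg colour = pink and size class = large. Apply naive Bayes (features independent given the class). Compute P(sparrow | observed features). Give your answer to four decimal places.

sparrow: 0.45 × 0.2 × 0.8 × 0.3 × 0.35 = 0.00756
finch: 0.4 × 0.3 × 0.05 × 0.8 × 0.3 = 0.00144
warbler: 0.15 × 0.25 × 0.8 × 0.6 × 0.15 = 0.0027
P(sparrow | x) = 0.00756 / 0.0117 ≈ 0.6462

0.6462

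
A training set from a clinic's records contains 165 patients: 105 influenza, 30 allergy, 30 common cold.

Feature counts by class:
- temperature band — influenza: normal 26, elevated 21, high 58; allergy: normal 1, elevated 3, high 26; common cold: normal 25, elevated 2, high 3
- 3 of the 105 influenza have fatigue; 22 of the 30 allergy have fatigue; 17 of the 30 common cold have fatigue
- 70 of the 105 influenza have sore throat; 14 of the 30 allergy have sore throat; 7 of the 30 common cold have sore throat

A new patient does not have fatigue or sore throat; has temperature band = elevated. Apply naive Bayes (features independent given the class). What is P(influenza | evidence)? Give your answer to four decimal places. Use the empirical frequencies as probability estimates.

0.8617

influenza: (105/165) × (21/105) × (102/105) × (35/105) ≈ 0.0412121
allergy: (30/165) × (3/30) × (8/30) × (16/30) ≈ 0.00258586
common cold: (30/165) × (2/30) × (13/30) × (23/30) ≈ 0.00402694
P(influenza | x) = 0.0412121 / 0.0478249 ≈ 0.8617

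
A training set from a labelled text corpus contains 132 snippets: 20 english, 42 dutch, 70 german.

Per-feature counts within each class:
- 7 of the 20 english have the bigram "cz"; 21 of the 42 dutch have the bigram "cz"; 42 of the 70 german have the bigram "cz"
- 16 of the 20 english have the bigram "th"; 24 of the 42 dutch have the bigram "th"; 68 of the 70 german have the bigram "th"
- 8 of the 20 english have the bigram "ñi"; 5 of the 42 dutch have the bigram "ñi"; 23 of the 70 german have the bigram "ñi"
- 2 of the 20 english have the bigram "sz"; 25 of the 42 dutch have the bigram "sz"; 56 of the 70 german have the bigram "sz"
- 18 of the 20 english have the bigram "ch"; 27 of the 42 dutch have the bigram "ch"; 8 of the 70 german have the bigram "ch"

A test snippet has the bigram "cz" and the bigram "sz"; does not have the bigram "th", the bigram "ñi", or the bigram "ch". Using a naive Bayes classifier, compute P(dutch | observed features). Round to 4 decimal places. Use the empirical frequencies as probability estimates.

0.7442

english: (20/132) × (7/20) × (4/20) × (12/20) × (2/20) × (2/20) ≈ 0.0000636364
dutch: (42/132) × (21/42) × (18/42) × (37/42) × (25/42) × (15/42) ≈ 0.0127689
german: (70/132) × (42/70) × (2/70) × (47/70) × (56/70) × (62/70) ≈ 0.00432505
P(dutch | x) = 0.0127689 / 0.0171575864 ≈ 0.7442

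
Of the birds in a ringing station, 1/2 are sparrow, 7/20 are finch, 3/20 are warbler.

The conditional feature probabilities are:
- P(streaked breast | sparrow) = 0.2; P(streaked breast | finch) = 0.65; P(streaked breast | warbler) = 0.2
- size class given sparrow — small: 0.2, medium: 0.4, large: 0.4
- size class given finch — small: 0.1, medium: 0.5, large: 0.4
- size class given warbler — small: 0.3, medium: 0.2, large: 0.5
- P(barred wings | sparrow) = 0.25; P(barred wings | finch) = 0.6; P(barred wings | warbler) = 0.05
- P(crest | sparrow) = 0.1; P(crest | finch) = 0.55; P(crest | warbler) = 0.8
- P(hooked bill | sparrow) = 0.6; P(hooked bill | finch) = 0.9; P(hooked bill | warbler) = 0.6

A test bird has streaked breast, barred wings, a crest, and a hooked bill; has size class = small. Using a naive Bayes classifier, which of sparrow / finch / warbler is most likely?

finch

sparrow: 0.5 × 0.2 × 0.2 × 0.25 × 0.1 × 0.6 = 0.0003
finch: 0.35 × 0.65 × 0.1 × 0.6 × 0.55 × 0.9 = 0.00675675
warbler: 0.15 × 0.2 × 0.3 × 0.05 × 0.8 × 0.6 = 0.000216
Highest score → finch.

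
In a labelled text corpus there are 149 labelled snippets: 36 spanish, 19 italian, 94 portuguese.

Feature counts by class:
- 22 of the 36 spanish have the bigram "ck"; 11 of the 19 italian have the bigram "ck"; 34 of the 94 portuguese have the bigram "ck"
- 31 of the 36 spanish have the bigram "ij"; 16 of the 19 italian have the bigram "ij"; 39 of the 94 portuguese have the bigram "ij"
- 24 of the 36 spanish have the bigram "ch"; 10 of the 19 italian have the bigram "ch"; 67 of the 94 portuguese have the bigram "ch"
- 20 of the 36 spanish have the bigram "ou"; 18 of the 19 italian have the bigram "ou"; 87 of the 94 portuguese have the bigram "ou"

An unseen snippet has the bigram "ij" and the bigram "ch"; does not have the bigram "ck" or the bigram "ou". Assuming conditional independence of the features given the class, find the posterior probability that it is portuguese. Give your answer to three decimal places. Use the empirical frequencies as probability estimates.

spanish: (36/149) × (14/36) × (31/36) × (24/36) × (16/36) ≈ 0.0239733
italian: (19/149) × (8/19) × (16/19) × (10/19) × (1/19) ≈ 0.00125246
portuguese: (94/149) × (60/94) × (39/94) × (67/94) × (7/94) ≈ 0.00886786
P(portuguese | x) = 0.00886786 / 0.03409362 ≈ 0.260

0.260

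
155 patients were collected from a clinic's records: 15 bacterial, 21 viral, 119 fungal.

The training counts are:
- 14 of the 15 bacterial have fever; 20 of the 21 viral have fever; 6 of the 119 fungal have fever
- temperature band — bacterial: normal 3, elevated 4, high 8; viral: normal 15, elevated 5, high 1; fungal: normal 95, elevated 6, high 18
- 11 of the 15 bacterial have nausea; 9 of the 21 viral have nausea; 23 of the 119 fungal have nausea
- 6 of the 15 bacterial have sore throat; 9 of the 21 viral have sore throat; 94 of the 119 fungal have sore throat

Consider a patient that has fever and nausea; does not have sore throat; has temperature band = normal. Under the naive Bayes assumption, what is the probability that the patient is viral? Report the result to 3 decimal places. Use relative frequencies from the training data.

0.710

bacterial: (15/155) × (14/15) × (3/15) × (11/15) × (9/15) ≈ 0.00794839
viral: (21/155) × (20/21) × (15/21) × (9/21) × (12/21) ≈ 0.0225712
fungal: (119/155) × (6/119) × (95/119) × (23/119) × (25/119) ≈ 0.00125479
P(viral | x) = 0.0225712 / 0.03177438 ≈ 0.710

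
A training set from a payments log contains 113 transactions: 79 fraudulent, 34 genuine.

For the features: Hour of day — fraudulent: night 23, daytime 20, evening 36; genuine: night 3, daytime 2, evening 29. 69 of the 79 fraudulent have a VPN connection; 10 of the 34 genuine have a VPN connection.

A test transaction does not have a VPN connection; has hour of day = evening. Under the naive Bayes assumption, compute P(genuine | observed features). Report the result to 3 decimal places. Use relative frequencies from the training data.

fraudulent: (79/113) × (36/79) × (10/79) ≈ 0.0403271
genuine: (34/113) × (29/34) × (24/34) ≈ 0.181156
P(genuine | x) = 0.181156 / 0.2214831 ≈ 0.818

0.818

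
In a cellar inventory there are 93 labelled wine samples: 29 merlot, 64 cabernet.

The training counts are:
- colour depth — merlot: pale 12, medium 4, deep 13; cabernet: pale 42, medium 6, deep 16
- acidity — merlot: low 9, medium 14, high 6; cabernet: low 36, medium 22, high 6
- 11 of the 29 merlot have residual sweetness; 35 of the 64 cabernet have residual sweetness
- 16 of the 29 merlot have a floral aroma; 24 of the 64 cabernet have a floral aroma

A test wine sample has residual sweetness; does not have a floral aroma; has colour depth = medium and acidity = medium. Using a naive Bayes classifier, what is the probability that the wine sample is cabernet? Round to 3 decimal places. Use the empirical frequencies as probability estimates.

merlot: (29/93) × (4/29) × (14/29) × (11/29) × (13/29) ≈ 0.00353059
cabernet: (64/93) × (6/64) × (22/64) × (35/64) × (40/64) ≈ 0.00758017
P(cabernet | x) = 0.00758017 / 0.01111076 ≈ 0.682

0.682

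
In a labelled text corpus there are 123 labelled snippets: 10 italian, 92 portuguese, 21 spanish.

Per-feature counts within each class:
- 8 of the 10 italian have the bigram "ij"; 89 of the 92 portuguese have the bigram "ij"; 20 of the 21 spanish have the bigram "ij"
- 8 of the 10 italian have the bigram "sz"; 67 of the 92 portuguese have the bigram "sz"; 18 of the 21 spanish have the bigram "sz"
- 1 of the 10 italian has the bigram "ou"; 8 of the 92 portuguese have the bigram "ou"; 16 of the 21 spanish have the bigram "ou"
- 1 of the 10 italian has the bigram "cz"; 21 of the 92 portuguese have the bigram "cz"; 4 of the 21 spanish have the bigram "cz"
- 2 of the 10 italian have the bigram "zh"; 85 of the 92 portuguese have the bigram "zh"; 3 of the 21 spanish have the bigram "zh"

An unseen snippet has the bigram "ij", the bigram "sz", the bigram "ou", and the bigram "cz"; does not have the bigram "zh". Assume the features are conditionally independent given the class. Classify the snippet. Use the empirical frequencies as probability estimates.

spanish

italian: (10/123) × (8/10) × (8/10) × (1/10) × (1/10) × (8/10) ≈ 0.00041626
portuguese: (92/123) × (89/92) × (67/92) × (8/92) × (21/92) × (7/92) ≈ 0.000795822
spanish: (21/123) × (20/21) × (18/21) × (16/21) × (4/21) × (18/21) ≈ 0.0173369
Highest score → spanish.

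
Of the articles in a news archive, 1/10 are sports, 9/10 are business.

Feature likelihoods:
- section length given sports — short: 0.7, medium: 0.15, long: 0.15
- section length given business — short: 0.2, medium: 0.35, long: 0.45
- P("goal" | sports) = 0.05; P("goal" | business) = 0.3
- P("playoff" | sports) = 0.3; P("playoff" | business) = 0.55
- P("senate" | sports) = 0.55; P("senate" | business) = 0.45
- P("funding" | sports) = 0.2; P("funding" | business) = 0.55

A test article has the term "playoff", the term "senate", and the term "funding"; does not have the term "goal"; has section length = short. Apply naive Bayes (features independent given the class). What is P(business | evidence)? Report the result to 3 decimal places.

0.887

sports: 0.1 × 0.7 × (1−0.05) × 0.3 × 0.55 × 0.2 = 0.0021945
business: 0.9 × 0.2 × (1−0.3) × 0.55 × 0.45 × 0.55 = 0.01715175
P(business | x) = 0.01715175 / 0.01934625 ≈ 0.887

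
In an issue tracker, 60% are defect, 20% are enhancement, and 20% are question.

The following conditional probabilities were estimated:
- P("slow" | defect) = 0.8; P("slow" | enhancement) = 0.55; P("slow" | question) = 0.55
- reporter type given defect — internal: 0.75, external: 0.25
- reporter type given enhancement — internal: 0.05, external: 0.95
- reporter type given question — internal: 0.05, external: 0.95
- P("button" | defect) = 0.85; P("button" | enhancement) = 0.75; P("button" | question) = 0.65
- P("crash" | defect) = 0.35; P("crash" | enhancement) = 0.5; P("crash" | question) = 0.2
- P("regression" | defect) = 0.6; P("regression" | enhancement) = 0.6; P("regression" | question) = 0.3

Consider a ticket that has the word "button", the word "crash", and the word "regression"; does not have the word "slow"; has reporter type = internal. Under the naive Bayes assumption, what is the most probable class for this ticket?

defect: 0.6 × (1−0.8) × 0.75 × 0.85 × 0.35 × 0.6 = 0.016065
enhancement: 0.2 × (1−0.55) × 0.05 × 0.75 × 0.5 × 0.6 = 0.0010125
question: 0.2 × (1−0.55) × 0.05 × 0.65 × 0.2 × 0.3 = 0.0001755
Highest score → defect.

defect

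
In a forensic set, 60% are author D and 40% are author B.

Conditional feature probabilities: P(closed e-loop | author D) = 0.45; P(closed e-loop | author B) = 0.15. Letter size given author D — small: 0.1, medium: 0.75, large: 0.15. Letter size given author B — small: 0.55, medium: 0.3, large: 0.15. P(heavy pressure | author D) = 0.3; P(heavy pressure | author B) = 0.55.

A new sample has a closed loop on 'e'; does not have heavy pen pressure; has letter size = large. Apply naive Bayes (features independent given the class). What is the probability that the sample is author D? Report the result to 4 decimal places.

0.8750

author D: 0.6 × 0.45 × 0.15 × (1−0.3) = 0.02835
author B: 0.4 × 0.15 × 0.15 × (1−0.55) = 0.00405
P(author D | x) = 0.02835 / 0.0324 ≈ 0.8750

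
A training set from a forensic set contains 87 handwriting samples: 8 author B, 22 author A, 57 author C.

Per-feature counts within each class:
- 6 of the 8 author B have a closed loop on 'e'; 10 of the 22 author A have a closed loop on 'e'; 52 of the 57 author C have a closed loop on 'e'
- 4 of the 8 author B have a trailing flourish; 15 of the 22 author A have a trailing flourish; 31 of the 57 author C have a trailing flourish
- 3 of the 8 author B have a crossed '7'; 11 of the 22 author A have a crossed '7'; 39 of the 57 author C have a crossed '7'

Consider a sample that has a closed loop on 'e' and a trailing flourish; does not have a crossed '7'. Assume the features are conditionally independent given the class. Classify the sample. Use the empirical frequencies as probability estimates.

author B: (8/87) × (6/8) × (4/8) × (5/8) ≈ 0.0215517
author A: (22/87) × (10/22) × (15/22) × (11/22) ≈ 0.039185
author C: (57/87) × (52/57) × (31/57) × (18/57) ≈ 0.102652
Highest score → author C.

author C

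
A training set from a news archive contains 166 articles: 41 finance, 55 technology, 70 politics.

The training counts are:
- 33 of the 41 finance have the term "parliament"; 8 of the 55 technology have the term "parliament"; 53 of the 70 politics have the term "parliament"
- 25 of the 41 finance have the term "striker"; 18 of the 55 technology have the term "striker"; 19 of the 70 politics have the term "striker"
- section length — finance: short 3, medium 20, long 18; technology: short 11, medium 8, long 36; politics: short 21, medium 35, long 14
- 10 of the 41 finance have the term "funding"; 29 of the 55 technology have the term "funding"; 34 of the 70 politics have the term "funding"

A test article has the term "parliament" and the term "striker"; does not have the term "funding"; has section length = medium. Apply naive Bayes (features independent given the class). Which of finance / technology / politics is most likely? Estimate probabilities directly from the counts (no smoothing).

finance: (41/166) × (33/41) × (25/41) × (20/41) × (31/41) ≈ 0.0447081
technology: (55/166) × (8/55) × (18/55) × (8/55) × (26/55) ≈ 0.0010845
politics: (70/166) × (53/70) × (19/70) × (35/70) × (36/70) ≈ 0.0222842
Highest score → finance.

finance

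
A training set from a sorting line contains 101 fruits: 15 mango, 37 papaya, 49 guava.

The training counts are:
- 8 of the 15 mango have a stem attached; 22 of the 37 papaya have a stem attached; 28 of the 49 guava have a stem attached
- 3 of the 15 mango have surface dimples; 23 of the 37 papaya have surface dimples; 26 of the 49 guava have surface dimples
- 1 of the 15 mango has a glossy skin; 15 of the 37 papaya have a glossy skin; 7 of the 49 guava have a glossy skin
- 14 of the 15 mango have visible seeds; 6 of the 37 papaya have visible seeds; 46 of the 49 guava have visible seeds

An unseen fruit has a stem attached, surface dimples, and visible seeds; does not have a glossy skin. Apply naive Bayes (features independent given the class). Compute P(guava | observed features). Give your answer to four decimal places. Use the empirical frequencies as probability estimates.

0.8151

mango: (15/101) × (8/15) × (3/15) × (14/15) × (14/15) ≈ 0.0137998
papaya: (37/101) × (22/37) × (23/37) × (22/37) × (6/37) ≈ 0.0130556
guava: (49/101) × (28/49) × (26/49) × (42/49) × (46/49) ≈ 0.118367
P(guava | x) = 0.118367 / 0.1452224 ≈ 0.8151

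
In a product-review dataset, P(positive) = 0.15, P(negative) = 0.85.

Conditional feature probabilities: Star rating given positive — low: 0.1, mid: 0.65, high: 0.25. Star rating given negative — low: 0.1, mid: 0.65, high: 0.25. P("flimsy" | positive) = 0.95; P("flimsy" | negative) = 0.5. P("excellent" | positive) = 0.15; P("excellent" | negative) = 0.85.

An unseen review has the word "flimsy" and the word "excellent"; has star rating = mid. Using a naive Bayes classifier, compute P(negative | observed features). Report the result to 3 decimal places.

0.944

positive: 0.15 × 0.65 × 0.95 × 0.15 = 0.01389375
negative: 0.85 × 0.65 × 0.5 × 0.85 = 0.2348125
P(negative | x) = 0.2348125 / 0.24870625 ≈ 0.944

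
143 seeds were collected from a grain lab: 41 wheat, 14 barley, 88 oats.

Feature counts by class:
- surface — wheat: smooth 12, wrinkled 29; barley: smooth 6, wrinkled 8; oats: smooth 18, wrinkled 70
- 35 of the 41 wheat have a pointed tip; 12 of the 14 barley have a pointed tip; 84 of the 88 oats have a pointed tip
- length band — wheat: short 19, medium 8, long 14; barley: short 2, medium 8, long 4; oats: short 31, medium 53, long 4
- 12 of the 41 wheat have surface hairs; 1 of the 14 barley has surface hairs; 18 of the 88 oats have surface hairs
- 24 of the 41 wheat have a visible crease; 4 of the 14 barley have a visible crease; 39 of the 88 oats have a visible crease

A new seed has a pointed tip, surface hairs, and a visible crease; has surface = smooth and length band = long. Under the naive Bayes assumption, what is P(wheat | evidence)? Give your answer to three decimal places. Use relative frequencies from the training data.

wheat: (41/143) × (12/41) × (35/41) × (14/41) × (12/41) × (24/41) ≈ 0.00419081
barley: (14/143) × (6/14) × (12/14) × (4/14) × (1/14) × (4/14) ≈ 0.000209703
oats: (88/143) × (18/88) × (84/88) × (4/88) × (18/88) × (39/88) ≈ 0.000495088
P(wheat | x) = 0.00419081 / 0.004895601 ≈ 0.856

0.856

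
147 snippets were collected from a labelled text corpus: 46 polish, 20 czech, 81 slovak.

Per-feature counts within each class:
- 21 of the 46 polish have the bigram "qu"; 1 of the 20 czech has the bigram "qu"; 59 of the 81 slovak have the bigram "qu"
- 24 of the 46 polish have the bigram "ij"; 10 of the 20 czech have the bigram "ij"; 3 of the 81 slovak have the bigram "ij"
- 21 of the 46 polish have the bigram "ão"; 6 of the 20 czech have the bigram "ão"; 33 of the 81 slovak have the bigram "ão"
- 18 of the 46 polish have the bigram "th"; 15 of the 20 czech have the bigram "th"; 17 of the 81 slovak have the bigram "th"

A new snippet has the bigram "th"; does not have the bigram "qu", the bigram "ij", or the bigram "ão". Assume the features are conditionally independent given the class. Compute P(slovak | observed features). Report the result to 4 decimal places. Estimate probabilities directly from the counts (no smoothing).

polish: (46/147) × (25/46) × (22/46) × (25/46) × (18/46) ≈ 0.0172975
czech: (20/147) × (19/20) × (10/20) × (14/20) × (15/20) ≈ 0.0339286
slovak: (81/147) × (22/81) × (78/81) × (48/81) × (17/81) ≈ 0.017924
P(slovak | x) = 0.017924 / 0.0691501 ≈ 0.2592

0.2592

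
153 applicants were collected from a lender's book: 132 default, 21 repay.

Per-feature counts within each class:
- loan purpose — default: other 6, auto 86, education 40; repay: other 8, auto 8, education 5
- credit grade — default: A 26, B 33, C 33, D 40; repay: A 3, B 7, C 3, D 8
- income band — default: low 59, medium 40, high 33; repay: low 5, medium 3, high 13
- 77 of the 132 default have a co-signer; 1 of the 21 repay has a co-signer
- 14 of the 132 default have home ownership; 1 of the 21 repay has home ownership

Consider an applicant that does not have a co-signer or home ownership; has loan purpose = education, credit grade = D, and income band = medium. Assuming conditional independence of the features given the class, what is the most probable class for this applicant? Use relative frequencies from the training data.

default: (132/153) × (40/132) × (40/132) × (40/132) × (55/132) × (118/132) ≈ 0.00894206
repay: (21/153) × (5/21) × (8/21) × (3/21) × (20/21) × (20/21) ≈ 0.00161314
Highest score → default.

default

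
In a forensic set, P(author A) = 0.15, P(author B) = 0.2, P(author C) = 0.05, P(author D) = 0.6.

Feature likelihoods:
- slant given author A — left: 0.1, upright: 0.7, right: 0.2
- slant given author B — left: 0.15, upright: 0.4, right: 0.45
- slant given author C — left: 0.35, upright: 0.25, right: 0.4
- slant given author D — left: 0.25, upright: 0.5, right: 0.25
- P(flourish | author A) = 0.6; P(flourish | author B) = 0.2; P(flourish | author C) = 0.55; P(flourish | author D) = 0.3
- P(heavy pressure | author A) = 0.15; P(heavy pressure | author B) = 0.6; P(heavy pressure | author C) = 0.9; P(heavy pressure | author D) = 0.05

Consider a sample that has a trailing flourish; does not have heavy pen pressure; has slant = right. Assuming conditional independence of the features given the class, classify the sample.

author A: 0.15 × 0.2 × 0.6 × (1−0.15) = 0.0153
author B: 0.2 × 0.45 × 0.2 × (1−0.6) = 0.0072
author C: 0.05 × 0.4 × 0.55 × (1−0.9) = 0.0011
author D: 0.6 × 0.25 × 0.3 × (1−0.05) = 0.04275
Highest score → author D.

author D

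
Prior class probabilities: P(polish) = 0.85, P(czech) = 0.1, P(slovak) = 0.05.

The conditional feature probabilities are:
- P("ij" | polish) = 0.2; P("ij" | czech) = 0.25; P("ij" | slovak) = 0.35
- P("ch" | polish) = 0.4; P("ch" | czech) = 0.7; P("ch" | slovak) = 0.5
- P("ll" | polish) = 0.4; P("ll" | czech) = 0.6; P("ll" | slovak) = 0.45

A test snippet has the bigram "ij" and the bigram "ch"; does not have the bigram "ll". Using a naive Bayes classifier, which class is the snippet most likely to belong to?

polish

polish: 0.85 × 0.2 × 0.4 × (1−0.4) = 0.0408
czech: 0.1 × 0.25 × 0.7 × (1−0.6) = 0.007
slovak: 0.05 × 0.35 × 0.5 × (1−0.45) = 0.0048125
Highest score → polish.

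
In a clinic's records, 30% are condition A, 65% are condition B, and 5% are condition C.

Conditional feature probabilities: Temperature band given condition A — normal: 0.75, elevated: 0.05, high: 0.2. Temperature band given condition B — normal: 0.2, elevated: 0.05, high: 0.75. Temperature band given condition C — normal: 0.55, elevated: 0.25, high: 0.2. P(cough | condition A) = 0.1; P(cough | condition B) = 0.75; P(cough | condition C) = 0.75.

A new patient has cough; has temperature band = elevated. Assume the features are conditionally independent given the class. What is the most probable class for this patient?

condition A: 0.3 × 0.05 × 0.1 = 0.0015
condition B: 0.65 × 0.05 × 0.75 = 0.024375
condition C: 0.05 × 0.25 × 0.75 = 0.009375
Highest score → condition B.

condition B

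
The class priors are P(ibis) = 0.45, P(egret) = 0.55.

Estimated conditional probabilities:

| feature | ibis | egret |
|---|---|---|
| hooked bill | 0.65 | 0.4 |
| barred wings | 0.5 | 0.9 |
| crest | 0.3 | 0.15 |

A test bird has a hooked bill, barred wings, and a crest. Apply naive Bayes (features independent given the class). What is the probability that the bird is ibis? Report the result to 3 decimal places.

ibis: 0.45 × 0.65 × 0.5 × 0.3 = 0.043875
egret: 0.55 × 0.4 × 0.9 × 0.15 = 0.0297
P(ibis | x) = 0.043875 / 0.073575 ≈ 0.596

0.596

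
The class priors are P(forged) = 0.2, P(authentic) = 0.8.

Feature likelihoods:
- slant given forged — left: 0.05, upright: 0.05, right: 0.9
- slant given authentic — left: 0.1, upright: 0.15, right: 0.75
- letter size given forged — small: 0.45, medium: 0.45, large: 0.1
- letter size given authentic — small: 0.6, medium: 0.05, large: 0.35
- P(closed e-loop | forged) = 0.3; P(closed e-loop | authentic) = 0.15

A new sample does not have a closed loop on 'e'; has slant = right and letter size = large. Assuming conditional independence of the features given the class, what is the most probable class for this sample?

forged: 0.2 × 0.9 × 0.1 × (1−0.3) = 0.0126
authentic: 0.8 × 0.75 × 0.35 × (1−0.15) = 0.1785
Highest score → authentic.

authentic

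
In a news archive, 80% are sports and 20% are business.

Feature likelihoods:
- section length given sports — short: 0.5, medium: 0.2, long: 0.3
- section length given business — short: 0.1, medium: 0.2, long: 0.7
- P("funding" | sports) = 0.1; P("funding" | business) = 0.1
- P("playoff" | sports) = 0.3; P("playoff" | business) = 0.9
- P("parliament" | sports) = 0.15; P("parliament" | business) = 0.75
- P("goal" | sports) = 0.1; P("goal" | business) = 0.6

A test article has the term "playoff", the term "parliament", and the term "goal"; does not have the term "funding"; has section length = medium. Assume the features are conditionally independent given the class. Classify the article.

sports: 0.8 × 0.2 × (1−0.1) × 0.3 × 0.15 × 0.1 = 0.000648
business: 0.2 × 0.2 × (1−0.1) × 0.9 × 0.75 × 0.6 = 0.01458
Highest score → business.

business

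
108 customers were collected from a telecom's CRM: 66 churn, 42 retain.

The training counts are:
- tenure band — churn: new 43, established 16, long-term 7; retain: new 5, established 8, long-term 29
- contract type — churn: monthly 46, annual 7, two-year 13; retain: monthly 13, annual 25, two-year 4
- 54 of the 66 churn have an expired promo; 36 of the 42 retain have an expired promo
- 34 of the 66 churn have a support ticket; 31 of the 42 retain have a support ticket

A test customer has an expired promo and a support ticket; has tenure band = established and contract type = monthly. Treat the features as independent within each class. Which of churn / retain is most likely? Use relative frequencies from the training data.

churn: (66/108) × (16/66) × (46/66) × (54/66) × (34/66) ≈ 0.0435206
retain: (42/108) × (8/42) × (13/42) × (36/42) × (31/42) ≈ 0.0145053
Highest score → churn.

churn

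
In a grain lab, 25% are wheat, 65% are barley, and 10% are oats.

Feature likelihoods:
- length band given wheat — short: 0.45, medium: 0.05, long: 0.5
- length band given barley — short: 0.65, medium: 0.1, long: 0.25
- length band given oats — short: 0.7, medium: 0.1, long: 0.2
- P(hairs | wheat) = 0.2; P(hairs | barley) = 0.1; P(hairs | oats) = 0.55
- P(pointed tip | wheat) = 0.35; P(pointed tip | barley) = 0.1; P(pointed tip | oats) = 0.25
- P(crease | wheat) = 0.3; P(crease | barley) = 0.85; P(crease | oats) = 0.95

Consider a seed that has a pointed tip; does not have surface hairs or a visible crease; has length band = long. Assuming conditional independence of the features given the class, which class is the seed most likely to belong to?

wheat

wheat: 0.25 × 0.5 × (1−0.2) × 0.35 × (1−0.3) = 0.0245
barley: 0.65 × 0.25 × (1−0.1) × 0.1 × (1−0.85) = 0.00219375
oats: 0.1 × 0.2 × (1−0.55) × 0.25 × (1−0.95) = 0.0001125
Highest score → wheat.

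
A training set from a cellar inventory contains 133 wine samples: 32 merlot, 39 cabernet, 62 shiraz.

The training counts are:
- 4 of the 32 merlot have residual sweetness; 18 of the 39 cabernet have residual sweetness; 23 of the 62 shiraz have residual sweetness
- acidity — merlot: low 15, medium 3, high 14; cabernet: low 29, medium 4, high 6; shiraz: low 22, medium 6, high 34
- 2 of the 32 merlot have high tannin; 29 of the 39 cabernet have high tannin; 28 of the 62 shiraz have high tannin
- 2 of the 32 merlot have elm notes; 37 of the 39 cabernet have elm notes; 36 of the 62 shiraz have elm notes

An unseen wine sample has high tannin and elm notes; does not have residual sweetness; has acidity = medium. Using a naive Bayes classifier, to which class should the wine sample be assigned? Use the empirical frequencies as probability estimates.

merlot: (32/133) × (28/32) × (3/32) × (2/32) × (2/32) ≈ 0.000077097
cabernet: (39/133) × (21/39) × (4/39) × (29/39) × (37/39) ≈ 0.0114244
shiraz: (62/133) × (39/62) × (6/62) × (28/62) × (36/62) ≈ 0.00744131
Highest score → cabernet.

cabernet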